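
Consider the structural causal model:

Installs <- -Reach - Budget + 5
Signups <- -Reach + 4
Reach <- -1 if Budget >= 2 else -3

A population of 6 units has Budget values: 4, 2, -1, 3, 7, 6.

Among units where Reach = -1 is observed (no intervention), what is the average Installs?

Observing Reach=-1 restricts to units where Reach's equation naturally yields -1: Budget ∈ {4, 2, 3, 7, 6}. In that subpopulation Installs = 2, 4, 3, -1, 0, mean 1.6.

1.6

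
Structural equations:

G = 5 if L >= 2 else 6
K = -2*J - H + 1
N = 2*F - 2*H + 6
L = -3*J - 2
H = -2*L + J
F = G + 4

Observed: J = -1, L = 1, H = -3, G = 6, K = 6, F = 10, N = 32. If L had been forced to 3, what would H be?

The intervention breaks the incoming arrows to L: L = -3*J - 2 no longer applies, and L = 3.
H = -2*L + J  [with L=3, J=-1]  = -7

-7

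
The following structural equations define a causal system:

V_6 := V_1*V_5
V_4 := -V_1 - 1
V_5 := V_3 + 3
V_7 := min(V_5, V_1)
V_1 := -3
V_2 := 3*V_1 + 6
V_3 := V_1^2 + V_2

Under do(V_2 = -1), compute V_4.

2

Under do(V_2=-1), the mechanism V_2 := 3*V_1 + 6 is discarded; V_2 is fixed at -1.
Since V_4 is not a descendant of the intervened variable, it is unaffected.
V_4 = -V_1 - 1  [with V_1=-3]  = 2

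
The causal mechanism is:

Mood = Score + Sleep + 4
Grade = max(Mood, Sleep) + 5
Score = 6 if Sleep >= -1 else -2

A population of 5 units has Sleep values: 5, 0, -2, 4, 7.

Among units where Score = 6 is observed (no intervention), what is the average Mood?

Observing Score=6 restricts to units where Score's equation naturally yields 6: Sleep ∈ {5, 0, 4, 7}. In that subpopulation Mood = 15, 10, 14, 17, mean 14.

14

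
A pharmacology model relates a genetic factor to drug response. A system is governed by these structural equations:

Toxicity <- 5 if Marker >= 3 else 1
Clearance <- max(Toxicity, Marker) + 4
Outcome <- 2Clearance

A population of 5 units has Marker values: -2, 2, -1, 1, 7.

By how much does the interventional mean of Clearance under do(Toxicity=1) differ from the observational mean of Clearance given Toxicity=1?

Under do(Toxicity=1), Toxicity's equation is replaced by Toxicity=1 for every unit. Per-unit Clearance: 5, 6, 5, 5, 11. Mean = 6.4.
E[Clearance|Toxicity=1] averages over only the 4 units with Toxicity=1 (Marker = -2, 2, -1, 1): Clearance = 5, 6, 5, 5, mean 5.25.
Difference = 6.4 − 5.25 = 1.15.

1.15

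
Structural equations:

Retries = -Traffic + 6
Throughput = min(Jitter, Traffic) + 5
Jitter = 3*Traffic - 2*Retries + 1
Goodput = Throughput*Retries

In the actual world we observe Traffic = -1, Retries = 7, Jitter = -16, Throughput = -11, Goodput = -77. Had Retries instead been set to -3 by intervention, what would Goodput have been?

-12

do(Retries=-3) replaces the equation Retries = -Traffic + 6 with the constant Retries = -3.
Jitter = 3*Traffic - 2*Retries + 1  [with Traffic=-1, Retries=-3]  = 4
Throughput = min(Jitter, Traffic) + 5  [with Jitter=4, Traffic=-1]  = 4
Goodput = Throughput*Retries  [with Throughput=4, Retries=-3]  = -12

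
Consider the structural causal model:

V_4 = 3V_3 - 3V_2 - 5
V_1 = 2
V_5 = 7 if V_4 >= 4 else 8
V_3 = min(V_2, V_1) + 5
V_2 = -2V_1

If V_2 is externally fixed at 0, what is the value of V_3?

5

The intervention breaks the incoming arrows to V_2: V_2 = -2V_1 no longer applies, and V_2 = 0.
V_3 = min(V_2, V_1) + 5  [with V_2=0, V_1=2]  = 5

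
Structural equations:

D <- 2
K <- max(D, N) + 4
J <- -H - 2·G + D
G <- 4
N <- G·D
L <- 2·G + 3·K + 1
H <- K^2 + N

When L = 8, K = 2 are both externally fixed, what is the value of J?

Setting L = 8, K = 2 by intervention discards those variables' equations.
N = G·D  [with G=4, D=2]  = 8
H = K^2 + N  [with K=2, N=8]  = 12
J = -H - 2·G + D  [with H=12, G=4, D=2]  = -18

-18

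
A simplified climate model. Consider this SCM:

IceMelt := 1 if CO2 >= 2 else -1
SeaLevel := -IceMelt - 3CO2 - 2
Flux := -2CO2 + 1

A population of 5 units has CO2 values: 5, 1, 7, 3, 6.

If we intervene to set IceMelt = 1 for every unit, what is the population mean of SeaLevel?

Under do(IceMelt=1), IceMelt's equation is replaced by IceMelt=1 for every unit. Per-unit SeaLevel: -18, -6, -24, -12, -21. Mean = -16.2.

-16.2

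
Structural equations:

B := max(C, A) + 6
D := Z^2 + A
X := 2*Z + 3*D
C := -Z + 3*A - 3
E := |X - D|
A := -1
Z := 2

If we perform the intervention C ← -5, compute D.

3

do(C=-5) replaces the equation C := -Z + 3*A - 3 with the constant C = -5.
D is not downstream of the intervention, so its value is determined by the original equations.
D = Z^2 + A  [with Z=2, A=-1]  = 3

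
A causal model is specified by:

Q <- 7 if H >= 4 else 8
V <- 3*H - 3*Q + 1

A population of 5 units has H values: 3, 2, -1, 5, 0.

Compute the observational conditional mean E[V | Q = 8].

-20

E[V|Q=8] averages over only the 4 units with Q=8 (H = 3, 2, -1, 0): V = -14, -17, -26, -23, mean -20.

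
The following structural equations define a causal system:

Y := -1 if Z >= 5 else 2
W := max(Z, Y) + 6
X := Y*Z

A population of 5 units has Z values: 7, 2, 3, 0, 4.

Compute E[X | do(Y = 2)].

6.4

do(Y=2) breaks Y's dependence on Z. With Y=2 fixed, X across the units is 14, 4, 6, 0, 8, mean 6.4.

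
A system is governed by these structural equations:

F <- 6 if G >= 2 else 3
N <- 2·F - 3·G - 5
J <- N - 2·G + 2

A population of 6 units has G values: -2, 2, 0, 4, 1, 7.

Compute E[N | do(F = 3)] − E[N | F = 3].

The intervention sets F=3 in all 6 units regardless of G. Recomputing N per unit gives 7, -5, 1, -11, -2, -20; average -5.
Conditioning on F=3 selects the 3 unit(s) with G ∈ {-2, 0, 1}. Their N values: 7, 1, -2. Mean = 2.
Difference = -5 − 2 = -7.

-7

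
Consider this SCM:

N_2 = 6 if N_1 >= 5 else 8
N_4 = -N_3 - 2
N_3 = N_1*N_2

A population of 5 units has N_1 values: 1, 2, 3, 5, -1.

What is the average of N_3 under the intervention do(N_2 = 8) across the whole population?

16

The intervention sets N_2=8 in all 5 units regardless of N_1. Recomputing N_3 per unit gives 8, 16, 24, 40, -8; average 16.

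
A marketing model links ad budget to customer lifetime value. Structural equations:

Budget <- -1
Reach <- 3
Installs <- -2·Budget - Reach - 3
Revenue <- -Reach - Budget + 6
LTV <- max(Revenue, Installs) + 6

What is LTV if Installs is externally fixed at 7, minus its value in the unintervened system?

do(Installs=7) replaces the equation Installs <- -2·Budget - Reach - 3 with the constant Installs = 7.
Revenue = -Reach - Budget + 6  [with Reach=3, Budget=-1]  = 4
LTV = max(Revenue, Installs) + 6  [with Revenue=4, Installs=7]  = 13
Without intervention: Installs = -2·Budget - Reach - 3  [with Budget=-1, Reach=3]  = -4; Revenue = -Reach - Budget + 6  [with Reach=3, Budget=-1]  = 4; LTV = max(Revenue, Installs) + 6  [with Revenue=4, Installs=-4]  = 10.
Change = 13 − 10 = 3.

3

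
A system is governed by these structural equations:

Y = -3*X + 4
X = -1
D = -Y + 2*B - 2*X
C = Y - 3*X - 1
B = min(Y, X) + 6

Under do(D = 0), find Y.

The intervention breaks the incoming arrows to D: D = -Y + 2*B - 2*X no longer applies, and D = 0.
Since Y is not a descendant of the intervened variable, it is unaffected.
Y = -3*X + 4  [with X=-1]  = 7

7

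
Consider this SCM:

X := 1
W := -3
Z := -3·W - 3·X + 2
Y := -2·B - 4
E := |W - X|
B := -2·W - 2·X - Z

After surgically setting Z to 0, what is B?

The intervention breaks the incoming arrows to Z: Z := -3·W - 3·X + 2 no longer applies, and Z = 0.
B = -2·W - 2·X - Z  [with W=-3, X=1, Z=0]  = 4

4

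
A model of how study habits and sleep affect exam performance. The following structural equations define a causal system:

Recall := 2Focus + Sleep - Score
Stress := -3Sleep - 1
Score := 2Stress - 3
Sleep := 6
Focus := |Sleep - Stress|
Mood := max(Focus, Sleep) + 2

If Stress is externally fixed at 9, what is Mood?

8

do(Stress=9) replaces the equation Stress := -3Sleep - 1 with the constant Stress = 9.
Focus = |Sleep - Stress|  [with Sleep=6, Stress=9]  = 3
Mood = max(Focus, Sleep) + 2  [with Focus=3, Sleep=6]  = 8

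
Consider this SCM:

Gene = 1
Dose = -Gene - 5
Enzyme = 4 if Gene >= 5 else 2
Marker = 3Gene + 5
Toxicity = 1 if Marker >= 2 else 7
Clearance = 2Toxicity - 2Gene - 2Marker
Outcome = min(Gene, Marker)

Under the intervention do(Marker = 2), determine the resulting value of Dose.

-6

The intervention breaks the incoming arrows to Marker: Marker = 3Gene + 5 no longer applies, and Marker = 2.
Since Dose is not a descendant of the intervened variable, it is unaffected.
Dose = -Gene - 5  [with Gene=1]  = -6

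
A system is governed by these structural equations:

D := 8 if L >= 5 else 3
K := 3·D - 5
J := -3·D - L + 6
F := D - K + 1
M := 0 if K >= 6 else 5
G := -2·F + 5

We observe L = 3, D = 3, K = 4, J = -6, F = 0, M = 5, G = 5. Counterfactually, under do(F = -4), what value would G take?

Under do(F=-4), the mechanism F := D - K + 1 is discarded; F is fixed at -4.
G = -2·F + 5  [with F=-4]  = 13

13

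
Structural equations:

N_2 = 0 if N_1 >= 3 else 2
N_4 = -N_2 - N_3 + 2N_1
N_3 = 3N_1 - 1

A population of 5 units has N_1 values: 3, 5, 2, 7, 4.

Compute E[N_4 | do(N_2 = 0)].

-3.2

do(N_2=0) breaks N_2's dependence on N_1. With N_2=0 fixed, N_4 across the units is -2, -4, -1, -6, -3, mean -3.2.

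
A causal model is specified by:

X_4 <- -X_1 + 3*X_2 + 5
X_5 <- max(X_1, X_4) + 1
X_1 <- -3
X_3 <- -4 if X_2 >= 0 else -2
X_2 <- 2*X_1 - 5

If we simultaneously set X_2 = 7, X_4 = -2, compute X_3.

The joint intervention fixes X_2 = 7, X_4 = -2, removing each variable's own equation.
X_3 = -4 if X_2 >= 0 else -2  [with X_2=7]  = -4

-4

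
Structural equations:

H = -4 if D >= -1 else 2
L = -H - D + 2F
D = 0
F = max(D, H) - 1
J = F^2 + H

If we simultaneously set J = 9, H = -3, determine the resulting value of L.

Setting J = 9, H = -3 by intervention discards those variables' equations.
F = max(D, H) - 1  [with D=0, H=-3]  = -1
L = -H - D + 2F  [with H=-3, D=0, F=-1]  = 1

1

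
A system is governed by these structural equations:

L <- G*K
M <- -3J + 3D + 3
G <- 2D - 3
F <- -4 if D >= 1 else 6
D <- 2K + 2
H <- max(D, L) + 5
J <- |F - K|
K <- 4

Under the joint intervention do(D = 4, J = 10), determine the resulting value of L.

Under do(D = 4, J = 10), each intervened variable's structural equation is replaced by its fixed value.
G = 2D - 3  [with D=4]  = 5
L = G*K  [with G=5, K=4]  = 20

20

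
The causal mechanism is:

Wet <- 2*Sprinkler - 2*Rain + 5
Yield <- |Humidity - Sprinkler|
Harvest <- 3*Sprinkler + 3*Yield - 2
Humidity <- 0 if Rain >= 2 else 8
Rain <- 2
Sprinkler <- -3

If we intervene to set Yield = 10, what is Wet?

-5

do(Yield=10) replaces the equation Yield <- |Humidity - Sprinkler| with the constant Yield = 10.
Wet is not downstream of the intervention, so its value is determined by the original equations.
Wet = 2*Sprinkler - 2*Rain + 5  [with Sprinkler=-3, Rain=2]  = -5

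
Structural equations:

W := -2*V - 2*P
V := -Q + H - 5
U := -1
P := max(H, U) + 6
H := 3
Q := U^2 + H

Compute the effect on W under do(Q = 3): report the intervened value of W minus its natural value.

The intervention breaks the incoming arrows to Q: Q := U^2 + H no longer applies, and Q = 3.
V = -Q + H - 5  [with Q=3, H=3]  = -5
P = max(H, U) + 6  [with H=3, U=-1]  = 9
W = -2*V - 2*P  [with V=-5, P=9]  = -8
Without intervention: Q = U^2 + H  [with U=-1, H=3]  = 4; V = -Q + H - 5  [with Q=4, H=3]  = -6; P = max(H, U) + 6  [with H=3, U=-1]  = 9; W = -2*V - 2*P  [with V=-6, P=9]  = -6.
Change = -8 − (-6) = -2.

-2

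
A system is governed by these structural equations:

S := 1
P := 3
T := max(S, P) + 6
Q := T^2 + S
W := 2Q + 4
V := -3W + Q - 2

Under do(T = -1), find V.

The intervention breaks the incoming arrows to T: T := max(S, P) + 6 no longer applies, and T = -1.
Q = T^2 + S  [with T=-1, S=1]  = 2
W = 2Q + 4  [with Q=2]  = 8
V = -3W + Q - 2  [with W=8, Q=2]  = -24

-24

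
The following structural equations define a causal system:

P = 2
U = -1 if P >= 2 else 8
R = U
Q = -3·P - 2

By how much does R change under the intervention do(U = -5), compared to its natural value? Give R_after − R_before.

-4

The intervention breaks the incoming arrows to U: U = -1 if P >= 2 else 8 no longer applies, and U = -5.
R = U  [with U=-5]  = -5
Without intervention: U = -1 if P >= 2 else 8  [with P=2]  = -1; R = U  [with U=-1]  = -1.
Change = -5 − (-1) = -4.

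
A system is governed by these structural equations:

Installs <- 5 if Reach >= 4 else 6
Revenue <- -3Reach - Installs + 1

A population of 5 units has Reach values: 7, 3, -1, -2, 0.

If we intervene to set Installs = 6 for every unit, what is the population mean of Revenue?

-9.2

Every unit gets Installs=6 under the intervention. Revenue values become -26, -14, -2, 1, -5; E[Revenue|do(Installs=6)] = -9.2.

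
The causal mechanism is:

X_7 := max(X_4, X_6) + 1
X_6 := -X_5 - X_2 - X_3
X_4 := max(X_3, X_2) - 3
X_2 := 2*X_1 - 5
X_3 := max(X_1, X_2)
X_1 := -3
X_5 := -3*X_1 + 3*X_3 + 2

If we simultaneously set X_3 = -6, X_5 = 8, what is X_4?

-9

The joint intervention fixes X_3 = -6, X_5 = 8, removing each variable's own equation.
X_2 = 2*X_1 - 5  [with X_1=-3]  = -11
X_4 = max(X_3, X_2) - 3  [with X_3=-6, X_2=-11]  = -9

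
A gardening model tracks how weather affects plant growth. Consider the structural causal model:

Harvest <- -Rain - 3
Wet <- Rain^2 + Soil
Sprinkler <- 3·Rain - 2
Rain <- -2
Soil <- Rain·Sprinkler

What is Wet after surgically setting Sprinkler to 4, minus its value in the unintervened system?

Under do(Sprinkler=4), the mechanism Sprinkler <- 3·Rain - 2 is discarded; Sprinkler is fixed at 4.
Soil = Rain·Sprinkler  [with Rain=-2, Sprinkler=4]  = -8
Wet = Rain^2 + Soil  [with Rain=-2, Soil=-8]  = -4
Without intervention: Sprinkler = 3·Rain - 2  [with Rain=-2]  = -8; Soil = Rain·Sprinkler  [with Rain=-2, Sprinkler=-8]  = 16; Wet = Rain^2 + Soil  [with Rain=-2, Soil=16]  = 20.
Change = -4 − 20 = -24.

-24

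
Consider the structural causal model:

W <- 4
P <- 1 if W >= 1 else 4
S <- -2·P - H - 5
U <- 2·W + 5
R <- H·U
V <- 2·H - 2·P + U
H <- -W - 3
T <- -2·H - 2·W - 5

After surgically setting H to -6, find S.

-1

Under do(H=-6), the mechanism H <- -W - 3 is discarded; H is fixed at -6.
P = 1 if W >= 1 else 4  [with W=4]  = 1
S = -2·P - H - 5  [with P=1, H=-6]  = -1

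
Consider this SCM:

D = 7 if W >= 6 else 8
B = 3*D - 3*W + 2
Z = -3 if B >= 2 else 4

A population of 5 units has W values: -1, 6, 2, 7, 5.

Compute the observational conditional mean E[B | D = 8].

20

E[B|D=8] averages over only the 3 units with D=8 (W = -1, 2, 5): B = 29, 20, 11, mean 20.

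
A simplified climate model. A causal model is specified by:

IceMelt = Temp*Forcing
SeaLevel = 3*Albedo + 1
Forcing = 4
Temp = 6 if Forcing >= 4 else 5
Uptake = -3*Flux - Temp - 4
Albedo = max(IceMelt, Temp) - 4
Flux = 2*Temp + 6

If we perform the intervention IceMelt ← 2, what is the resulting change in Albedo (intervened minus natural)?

The intervention breaks the incoming arrows to IceMelt: IceMelt = Temp*Forcing no longer applies, and IceMelt = 2.
Temp = 6 if Forcing >= 4 else 5  [with Forcing=4]  = 6
Albedo = max(IceMelt, Temp) - 4  [with IceMelt=2, Temp=6]  = 2
Without intervention: Temp = 6 if Forcing >= 4 else 5  [with Forcing=4]  = 6; IceMelt = Temp*Forcing  [with Temp=6, Forcing=4]  = 24; Albedo = max(IceMelt, Temp) - 4  [with IceMelt=24, Temp=6]  = 20.
Change = 2 − 20 = -18.

-18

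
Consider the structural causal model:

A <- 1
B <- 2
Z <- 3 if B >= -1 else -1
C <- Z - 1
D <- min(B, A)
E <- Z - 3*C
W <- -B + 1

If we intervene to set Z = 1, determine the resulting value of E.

1

The intervention breaks the incoming arrows to Z: Z <- 3 if B >= -1 else -1 no longer applies, and Z = 1.
C = Z - 1  [with Z=1]  = 0
E = Z - 3*C  [with Z=1, C=0]  = 1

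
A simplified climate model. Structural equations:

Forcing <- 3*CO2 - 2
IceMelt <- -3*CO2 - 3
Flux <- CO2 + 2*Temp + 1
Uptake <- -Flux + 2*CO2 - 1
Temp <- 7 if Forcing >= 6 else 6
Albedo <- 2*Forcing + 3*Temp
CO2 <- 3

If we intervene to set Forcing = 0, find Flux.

16

Under do(Forcing=0), the mechanism Forcing <- 3*CO2 - 2 is discarded; Forcing is fixed at 0.
Temp = 7 if Forcing >= 6 else 6  [with Forcing=0]  = 6
Flux = CO2 + 2*Temp + 1  [with CO2=3, Temp=6]  = 16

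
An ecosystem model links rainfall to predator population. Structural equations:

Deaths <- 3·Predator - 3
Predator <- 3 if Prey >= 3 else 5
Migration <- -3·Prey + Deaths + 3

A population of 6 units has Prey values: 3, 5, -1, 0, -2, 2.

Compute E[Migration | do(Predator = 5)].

11.5

The intervention sets Predator=5 in all 6 units regardless of Prey. Recomputing Migration per unit gives 6, 0, 18, 15, 21, 9; average 11.5.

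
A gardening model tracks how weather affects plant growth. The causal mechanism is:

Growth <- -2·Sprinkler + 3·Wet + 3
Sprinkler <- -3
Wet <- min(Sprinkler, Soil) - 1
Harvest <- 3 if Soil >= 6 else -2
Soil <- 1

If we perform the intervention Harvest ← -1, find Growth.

The intervention breaks the incoming arrows to Harvest: Harvest <- 3 if Soil >= 6 else -2 no longer applies, and Harvest = -1.
Since Growth is not a descendant of the intervened variable, it is unaffected.
Wet = min(Sprinkler, Soil) - 1  [with Sprinkler=-3, Soil=1]  = -4
Growth = -2·Sprinkler + 3·Wet + 3  [with Sprinkler=-3, Wet=-4]  = -3

-3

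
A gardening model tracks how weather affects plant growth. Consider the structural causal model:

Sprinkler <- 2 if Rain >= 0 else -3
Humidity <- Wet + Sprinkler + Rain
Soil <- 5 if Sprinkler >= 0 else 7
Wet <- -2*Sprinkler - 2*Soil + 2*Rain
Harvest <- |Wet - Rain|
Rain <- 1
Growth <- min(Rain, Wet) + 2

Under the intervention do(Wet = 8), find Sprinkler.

2

The intervention breaks the incoming arrows to Wet: Wet <- -2*Sprinkler - 2*Soil + 2*Rain no longer applies, and Wet = 8.
Since Sprinkler is not a descendant of the intervened variable, it is unaffected.
Sprinkler = 2 if Rain >= 0 else -3  [with Rain=1]  = 2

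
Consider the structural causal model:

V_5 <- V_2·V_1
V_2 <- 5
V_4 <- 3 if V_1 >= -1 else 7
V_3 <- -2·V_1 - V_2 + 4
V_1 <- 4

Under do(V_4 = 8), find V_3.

-9

Under do(V_4=8), the mechanism V_4 <- 3 if V_1 >= -1 else 7 is discarded; V_4 is fixed at 8.
Since V_3 is not a descendant of the intervened variable, it is unaffected.
V_3 = -2·V_1 - V_2 + 4  [with V_1=4, V_2=5]  = -9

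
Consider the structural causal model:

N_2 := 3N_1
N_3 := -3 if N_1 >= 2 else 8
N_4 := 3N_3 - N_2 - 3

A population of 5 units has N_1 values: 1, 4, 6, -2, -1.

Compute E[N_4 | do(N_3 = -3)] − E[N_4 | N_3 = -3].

10.2

Every unit gets N_3=-3 under the intervention. N_4 values become -15, -24, -30, -6, -9; E[N_4|do(N_3=-3)] = -16.8.
Observing N_3=-3 restricts to units where N_3's equation naturally yields -3: N_1 ∈ {4, 6}. In that subpopulation N_4 = -24, -30, mean -27.
Difference = -16.8 − (-27) = 10.2.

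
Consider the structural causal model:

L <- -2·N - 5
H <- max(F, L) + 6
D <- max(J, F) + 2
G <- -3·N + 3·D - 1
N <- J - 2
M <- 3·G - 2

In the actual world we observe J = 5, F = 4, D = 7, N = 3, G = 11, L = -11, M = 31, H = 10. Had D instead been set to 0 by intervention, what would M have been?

-32

The intervention breaks the incoming arrows to D: D <- max(J, F) + 2 no longer applies, and D = 0.
N = J - 2  [with J=5]  = 3
G = -3·N + 3·D - 1  [with N=3, D=0]  = -10
M = 3·G - 2  [with G=-10]  = -32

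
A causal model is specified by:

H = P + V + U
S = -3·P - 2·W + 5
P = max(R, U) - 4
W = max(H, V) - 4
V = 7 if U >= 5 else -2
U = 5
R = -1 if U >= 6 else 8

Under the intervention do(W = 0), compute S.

-7

Intervening sets W = 0 and removes its equation (W = max(H, V) - 4).
R = -1 if U >= 6 else 8  [with U=5]  = 8
P = max(R, U) - 4  [with R=8, U=5]  = 4
S = -3·P - 2·W + 5  [with P=4, W=0]  = -7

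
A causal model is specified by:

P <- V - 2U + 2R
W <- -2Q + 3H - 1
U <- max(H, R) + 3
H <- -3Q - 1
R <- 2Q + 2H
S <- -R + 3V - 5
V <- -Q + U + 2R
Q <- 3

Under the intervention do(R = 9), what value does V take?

Under do(R=9), the mechanism R <- 2Q + 2H is discarded; R is fixed at 9.
H = -3Q - 1  [with Q=3]  = -10
U = max(H, R) + 3  [with H=-10, R=9]  = 12
V = -Q + U + 2R  [with Q=3, U=12, R=9]  = 27

27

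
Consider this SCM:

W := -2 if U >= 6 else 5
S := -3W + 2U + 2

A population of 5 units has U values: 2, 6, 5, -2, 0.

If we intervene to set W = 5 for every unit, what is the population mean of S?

Under do(W=5), W's equation is replaced by W=5 for every unit. Per-unit S: -9, -1, -3, -17, -13. Mean = -8.6.

-8.6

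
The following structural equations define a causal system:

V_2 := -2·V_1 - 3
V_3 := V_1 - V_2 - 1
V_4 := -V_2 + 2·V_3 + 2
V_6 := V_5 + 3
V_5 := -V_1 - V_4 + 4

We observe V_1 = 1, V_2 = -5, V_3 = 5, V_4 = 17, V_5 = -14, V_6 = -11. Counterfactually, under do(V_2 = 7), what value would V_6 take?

25

Under do(V_2=7), the mechanism V_2 := -2·V_1 - 3 is discarded; V_2 is fixed at 7.
V_3 = V_1 - V_2 - 1  [with V_1=1, V_2=7]  = -7
V_4 = -V_2 + 2·V_3 + 2  [with V_2=7, V_3=-7]  = -19
V_5 = -V_1 - V_4 + 4  [with V_1=1, V_4=-19]  = 22
V_6 = V_5 + 3  [with V_5=22]  = 25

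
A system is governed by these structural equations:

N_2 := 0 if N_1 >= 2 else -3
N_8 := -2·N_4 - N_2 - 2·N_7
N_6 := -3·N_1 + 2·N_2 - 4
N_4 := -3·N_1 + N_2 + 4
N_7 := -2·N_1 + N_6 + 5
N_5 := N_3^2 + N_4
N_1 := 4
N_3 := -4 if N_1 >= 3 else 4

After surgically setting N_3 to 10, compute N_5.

do(N_3=10) replaces the equation N_3 := -4 if N_1 >= 3 else 4 with the constant N_3 = 10.
N_2 = 0 if N_1 >= 2 else -3  [with N_1=4]  = 0
N_4 = -3·N_1 + N_2 + 4  [with N_1=4, N_2=0]  = -8
N_5 = N_3^2 + N_4  [with N_3=10, N_4=-8]  = 92

92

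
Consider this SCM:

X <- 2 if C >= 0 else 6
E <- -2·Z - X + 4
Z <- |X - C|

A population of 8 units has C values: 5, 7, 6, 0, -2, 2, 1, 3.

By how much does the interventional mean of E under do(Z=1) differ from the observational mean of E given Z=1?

-0.5

Under do(Z=1), Z's equation is replaced by Z=1 for every unit. Per-unit E: 0, 0, 0, 0, -4, 0, 0, 0. Mean = -0.5.
E[E|Z=1] averages over only the 2 units with Z=1 (C = 1, 3): E = 0, 0, mean 0.
Difference = -0.5 − 0 = -0.5.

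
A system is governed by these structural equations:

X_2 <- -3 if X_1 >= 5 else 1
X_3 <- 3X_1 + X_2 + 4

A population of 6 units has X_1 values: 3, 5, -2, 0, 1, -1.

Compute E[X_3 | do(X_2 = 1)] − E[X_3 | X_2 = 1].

2.4

do(X_2=1) breaks X_2's dependence on X_1. With X_2=1 fixed, X_3 across the units is 14, 20, -1, 5, 8, 2, mean 8.
Observing X_2=1 restricts to units where X_2's equation naturally yields 1: X_1 ∈ {3, -2, 0, 1, -1}. In that subpopulation X_3 = 14, -1, 5, 8, 2, mean 5.6.
Difference = 8 − 5.6 = 2.4.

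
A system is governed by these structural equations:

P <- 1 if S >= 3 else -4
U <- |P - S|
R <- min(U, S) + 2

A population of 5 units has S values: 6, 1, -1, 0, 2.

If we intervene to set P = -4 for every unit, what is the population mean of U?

do(P=-4) breaks P's dependence on S. With P=-4 fixed, U across the units is 10, 5, 3, 4, 6, mean 5.6.

5.6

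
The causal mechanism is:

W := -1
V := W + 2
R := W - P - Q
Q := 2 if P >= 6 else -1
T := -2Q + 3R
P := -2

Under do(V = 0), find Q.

do(V=0) replaces the equation V := W + 2 with the constant V = 0.
Q is not downstream of the intervention, so its value is determined by the original equations.
Q = 2 if P >= 6 else -1  [with P=-2]  = -1

-1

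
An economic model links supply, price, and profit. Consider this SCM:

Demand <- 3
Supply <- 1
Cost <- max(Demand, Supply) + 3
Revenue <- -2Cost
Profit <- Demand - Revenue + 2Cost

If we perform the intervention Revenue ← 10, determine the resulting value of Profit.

5

Intervening sets Revenue = 10 and removes its equation (Revenue <- -2Cost).
Cost = max(Demand, Supply) + 3  [with Demand=3, Supply=1]  = 6
Profit = Demand - Revenue + 2Cost  [with Demand=3, Revenue=10, Cost=6]  = 5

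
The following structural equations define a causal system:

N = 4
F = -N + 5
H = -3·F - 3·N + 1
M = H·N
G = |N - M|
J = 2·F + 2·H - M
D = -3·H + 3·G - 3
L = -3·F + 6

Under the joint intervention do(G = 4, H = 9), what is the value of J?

-16

The joint intervention fixes G = 4, H = 9, removing each variable's own equation.
F = -N + 5  [with N=4]  = 1
M = H·N  [with H=9, N=4]  = 36
J = 2·F + 2·H - M  [with F=1, H=9, M=36]  = -16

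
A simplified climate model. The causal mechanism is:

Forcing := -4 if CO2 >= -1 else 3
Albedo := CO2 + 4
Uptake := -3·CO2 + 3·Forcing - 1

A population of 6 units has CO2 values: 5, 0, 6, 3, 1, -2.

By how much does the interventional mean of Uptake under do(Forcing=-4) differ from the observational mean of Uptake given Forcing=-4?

2.5

do(Forcing=-4) breaks Forcing's dependence on CO2. With Forcing=-4 fixed, Uptake across the units is -28, -13, -31, -22, -16, -7, mean -19.5.
Observing Forcing=-4 restricts to units where Forcing's equation naturally yields -4: CO2 ∈ {5, 0, 6, 3, 1}. In that subpopulation Uptake = -28, -13, -31, -22, -16, mean -22.
Difference = -19.5 − (-22) = 2.5.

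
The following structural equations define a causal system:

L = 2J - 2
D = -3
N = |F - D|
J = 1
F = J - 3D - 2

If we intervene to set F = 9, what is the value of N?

do(F=9) replaces the equation F = J - 3D - 2 with the constant F = 9.
N = |F - D|  [with F=9, D=-3]  = 12

12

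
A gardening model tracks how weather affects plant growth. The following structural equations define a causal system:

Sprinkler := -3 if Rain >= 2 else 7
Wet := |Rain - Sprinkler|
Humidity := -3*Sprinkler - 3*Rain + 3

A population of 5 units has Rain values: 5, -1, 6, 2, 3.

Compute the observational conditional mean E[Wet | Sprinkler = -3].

E[Wet|Sprinkler=-3] averages over only the 4 units with Sprinkler=-3 (Rain = 5, 6, 2, 3): Wet = 8, 9, 5, 6, mean 7.

7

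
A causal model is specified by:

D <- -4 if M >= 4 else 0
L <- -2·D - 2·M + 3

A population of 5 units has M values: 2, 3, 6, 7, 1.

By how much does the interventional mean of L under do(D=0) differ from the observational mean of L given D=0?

-3.6

Every unit gets D=0 under the intervention. L values become -1, -3, -9, -11, 1; E[L|do(D=0)] = -4.6.
E[L|D=0] averages over only the 3 units with D=0 (M = 2, 3, 1): L = -1, -3, 1, mean -1.
Difference = -4.6 − (-1) = -3.6.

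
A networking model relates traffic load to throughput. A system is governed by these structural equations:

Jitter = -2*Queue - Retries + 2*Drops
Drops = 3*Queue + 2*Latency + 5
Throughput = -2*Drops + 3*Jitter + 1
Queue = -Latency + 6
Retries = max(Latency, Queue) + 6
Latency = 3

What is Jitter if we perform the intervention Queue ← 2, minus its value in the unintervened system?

do(Queue=2) replaces the equation Queue = -Latency + 6 with the constant Queue = 2.
Drops = 3*Queue + 2*Latency + 5  [with Queue=2, Latency=3]  = 17
Retries = max(Latency, Queue) + 6  [with Latency=3, Queue=2]  = 9
Jitter = -2*Queue - Retries + 2*Drops  [with Queue=2, Retries=9, Drops=17]  = 21
Without intervention: Queue = -Latency + 6  [with Latency=3]  = 3; Drops = 3*Queue + 2*Latency + 5  [with Queue=3, Latency=3]  = 20; Retries = max(Latency, Queue) + 6  [with Latency=3, Queue=3]  = 9; Jitter = -2*Queue - Retries + 2*Drops  [with Queue=3, Retries=9, Drops=20]  = 25.
Change = 21 − 25 = -4.

-4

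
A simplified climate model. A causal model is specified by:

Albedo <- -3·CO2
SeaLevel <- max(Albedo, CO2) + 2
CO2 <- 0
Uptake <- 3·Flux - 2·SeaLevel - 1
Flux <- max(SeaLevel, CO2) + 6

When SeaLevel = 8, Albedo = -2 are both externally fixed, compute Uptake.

Setting SeaLevel = 8, Albedo = -2 by intervention discards those variables' equations.
Flux = max(SeaLevel, CO2) + 6  [with SeaLevel=8, CO2=0]  = 14
Uptake = 3·Flux - 2·SeaLevel - 1  [with Flux=14, SeaLevel=8]  = 25

25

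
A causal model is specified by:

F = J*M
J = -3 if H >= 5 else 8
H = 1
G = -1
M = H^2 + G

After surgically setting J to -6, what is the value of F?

do(J=-6) replaces the equation J = -3 if H >= 5 else 8 with the constant J = -6.
M = H^2 + G  [with H=1, G=-1]  = 0
F = J*M  [with J=-6, M=0]  = 0

0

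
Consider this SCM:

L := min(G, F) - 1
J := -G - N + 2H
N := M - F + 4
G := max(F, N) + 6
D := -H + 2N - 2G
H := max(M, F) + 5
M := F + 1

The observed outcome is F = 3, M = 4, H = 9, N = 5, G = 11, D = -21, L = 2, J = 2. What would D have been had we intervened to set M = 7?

Under do(M=7), the mechanism M := F + 1 is discarded; M is fixed at 7.
H = max(M, F) + 5  [with M=7, F=3]  = 12
N = M - F + 4  [with M=7, F=3]  = 8
G = max(F, N) + 6  [with F=3, N=8]  = 14
D = -H + 2N - 2G  [with H=12, N=8, G=14]  = -24

-24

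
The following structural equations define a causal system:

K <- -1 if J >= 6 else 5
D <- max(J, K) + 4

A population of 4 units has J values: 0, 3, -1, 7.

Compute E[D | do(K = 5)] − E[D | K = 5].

do(K=5) breaks K's dependence on J. With K=5 fixed, D across the units is 9, 9, 9, 11, mean 9.5.
Observing K=5 restricts to units where K's equation naturally yields 5: J ∈ {0, 3, -1}. In that subpopulation D = 9, 9, 9, mean 9.
Difference = 9.5 − 9 = 0.5.

0.5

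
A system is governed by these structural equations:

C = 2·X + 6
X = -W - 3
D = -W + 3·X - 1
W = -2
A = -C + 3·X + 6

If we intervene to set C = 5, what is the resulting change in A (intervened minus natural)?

-1

do(C=5) replaces the equation C = 2·X + 6 with the constant C = 5.
X = -W - 3  [with W=-2]  = -1
A = -C + 3·X + 6  [with C=5, X=-1]  = -2
Without intervention: X = -W - 3  [with W=-2]  = -1; C = 2·X + 6  [with X=-1]  = 4; A = -C + 3·X + 6  [with C=4, X=-1]  = -1.
Change = -2 − (-1) = -1.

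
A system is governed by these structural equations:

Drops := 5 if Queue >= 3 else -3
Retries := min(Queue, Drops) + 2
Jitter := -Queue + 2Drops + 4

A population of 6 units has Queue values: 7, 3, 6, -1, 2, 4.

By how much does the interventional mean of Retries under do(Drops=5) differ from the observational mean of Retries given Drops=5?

-1.25

Under do(Drops=5), Drops's equation is replaced by Drops=5 for every unit. Per-unit Retries: 7, 5, 7, 1, 4, 6. Mean = 5.
Observing Drops=5 restricts to units where Drops's equation naturally yields 5: Queue ∈ {7, 3, 6, 4}. In that subpopulation Retries = 7, 5, 7, 6, mean 6.25.
Difference = 5 − 6.25 = -1.25.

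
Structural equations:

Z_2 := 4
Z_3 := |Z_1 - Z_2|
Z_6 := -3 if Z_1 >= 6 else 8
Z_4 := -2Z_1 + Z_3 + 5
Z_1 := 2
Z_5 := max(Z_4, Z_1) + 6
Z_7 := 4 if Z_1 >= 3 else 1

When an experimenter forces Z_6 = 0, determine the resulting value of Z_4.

3

do(Z_6=0) replaces the equation Z_6 := -3 if Z_1 >= 6 else 8 with the constant Z_6 = 0.
No directed path runs from Z_6 to Z_4, so Z_4 keeps its natural value.
Z_3 = |Z_1 - Z_2|  [with Z_1=2, Z_2=4]  = 2
Z_4 = -2Z_1 + Z_3 + 5  [with Z_1=2, Z_3=2]  = 3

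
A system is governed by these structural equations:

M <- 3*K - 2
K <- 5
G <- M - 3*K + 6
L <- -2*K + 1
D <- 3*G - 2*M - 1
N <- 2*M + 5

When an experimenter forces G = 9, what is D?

0

The intervention breaks the incoming arrows to G: G <- M - 3*K + 6 no longer applies, and G = 9.
M = 3*K - 2  [with K=5]  = 13
D = 3*G - 2*M - 1  [with G=9, M=13]  = 0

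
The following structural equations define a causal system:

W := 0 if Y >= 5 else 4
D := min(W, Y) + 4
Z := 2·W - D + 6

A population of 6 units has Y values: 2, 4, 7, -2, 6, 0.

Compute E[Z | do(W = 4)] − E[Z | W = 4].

-1

Every unit gets W=4 under the intervention. Z values become 8, 6, 6, 12, 6, 10; E[Z|do(W=4)] = 8.
Observing W=4 restricts to units where W's equation naturally yields 4: Y ∈ {2, 4, -2, 0}. In that subpopulation Z = 8, 6, 12, 10, mean 9.
Difference = 8 − 9 = -1.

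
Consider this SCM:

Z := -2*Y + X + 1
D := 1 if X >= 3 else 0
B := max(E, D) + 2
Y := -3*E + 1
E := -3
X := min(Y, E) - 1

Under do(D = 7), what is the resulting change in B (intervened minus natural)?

7

Under do(D=7), the mechanism D := 1 if X >= 3 else 0 is discarded; D is fixed at 7.
B = max(E, D) + 2  [with E=-3, D=7]  = 9
Without intervention: Y = -3*E + 1  [with E=-3]  = 10; X = min(Y, E) - 1  [with Y=10, E=-3]  = -4; D = 1 if X >= 3 else 0  [with X=-4]  = 0; B = max(E, D) + 2  [with E=-3, D=0]  = 2.
Change = 9 − 2 = 7.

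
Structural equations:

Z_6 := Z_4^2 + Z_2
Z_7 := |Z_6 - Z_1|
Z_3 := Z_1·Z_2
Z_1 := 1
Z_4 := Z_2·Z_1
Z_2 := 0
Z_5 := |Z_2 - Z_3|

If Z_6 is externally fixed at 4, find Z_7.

3

Intervening sets Z_6 = 4 and removes its equation (Z_6 := Z_4^2 + Z_2).
Z_7 = |Z_6 - Z_1|  [with Z_6=4, Z_1=1]  = 3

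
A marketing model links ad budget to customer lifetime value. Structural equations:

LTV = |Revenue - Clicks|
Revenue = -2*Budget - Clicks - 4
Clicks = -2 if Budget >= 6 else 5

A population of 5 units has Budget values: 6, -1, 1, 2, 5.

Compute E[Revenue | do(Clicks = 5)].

-14.2

Every unit gets Clicks=5 under the intervention. Revenue values become -21, -7, -11, -13, -19; E[Revenue|do(Clicks=5)] = -14.2.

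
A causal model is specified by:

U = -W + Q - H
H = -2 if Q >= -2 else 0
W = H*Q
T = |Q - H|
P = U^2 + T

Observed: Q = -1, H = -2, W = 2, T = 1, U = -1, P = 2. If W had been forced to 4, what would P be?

The intervention breaks the incoming arrows to W: W = H*Q no longer applies, and W = 4.
H = -2 if Q >= -2 else 0  [with Q=-1]  = -2
T = |Q - H|  [with Q=-1, H=-2]  = 1
U = -W + Q - H  [with W=4, Q=-1, H=-2]  = -3
P = U^2 + T  [with U=-3, T=1]  = 10

10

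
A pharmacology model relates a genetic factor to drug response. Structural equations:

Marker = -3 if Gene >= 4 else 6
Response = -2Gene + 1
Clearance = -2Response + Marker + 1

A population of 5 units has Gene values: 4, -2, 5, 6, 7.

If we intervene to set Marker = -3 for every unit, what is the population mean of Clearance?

Under do(Marker=-3), Marker's equation is replaced by Marker=-3 for every unit. Per-unit Clearance: 12, -12, 16, 20, 24. Mean = 12.

12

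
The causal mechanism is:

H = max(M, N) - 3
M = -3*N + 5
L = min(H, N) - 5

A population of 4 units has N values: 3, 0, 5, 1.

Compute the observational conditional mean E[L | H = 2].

Conditioning on H=2 selects the 2 unit(s) with N ∈ {0, 5}. Their L values: -5, -3. Mean = -4.

-4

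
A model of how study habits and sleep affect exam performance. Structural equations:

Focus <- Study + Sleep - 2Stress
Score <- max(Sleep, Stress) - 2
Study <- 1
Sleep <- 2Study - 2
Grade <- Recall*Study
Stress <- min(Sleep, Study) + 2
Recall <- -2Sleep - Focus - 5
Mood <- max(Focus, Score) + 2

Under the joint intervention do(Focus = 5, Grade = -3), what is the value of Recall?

-10

Setting Focus = 5, Grade = -3 by intervention discards those variables' equations.
Sleep = 2Study - 2  [with Study=1]  = 0
Recall = -2Sleep - Focus - 5  [with Sleep=0, Focus=5]  = -10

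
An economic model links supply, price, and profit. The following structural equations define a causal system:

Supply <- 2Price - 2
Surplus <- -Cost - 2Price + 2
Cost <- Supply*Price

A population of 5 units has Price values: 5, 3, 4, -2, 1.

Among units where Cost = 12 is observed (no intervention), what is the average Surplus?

-11

E[Surplus|Cost=12] averages over only the 2 units with Cost=12 (Price = 3, -2): Surplus = -16, -6, mean -11.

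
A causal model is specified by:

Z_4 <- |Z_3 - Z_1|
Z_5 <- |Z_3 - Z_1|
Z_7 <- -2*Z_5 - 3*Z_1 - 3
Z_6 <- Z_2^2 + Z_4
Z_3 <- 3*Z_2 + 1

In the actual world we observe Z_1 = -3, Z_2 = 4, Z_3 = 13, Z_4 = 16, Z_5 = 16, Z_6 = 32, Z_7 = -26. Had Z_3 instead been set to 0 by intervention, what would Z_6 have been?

The intervention breaks the incoming arrows to Z_3: Z_3 <- 3*Z_2 + 1 no longer applies, and Z_3 = 0.
Z_4 = |Z_3 - Z_1|  [with Z_3=0, Z_1=-3]  = 3
Z_6 = Z_2^2 + Z_4  [with Z_2=4, Z_4=3]  = 19

19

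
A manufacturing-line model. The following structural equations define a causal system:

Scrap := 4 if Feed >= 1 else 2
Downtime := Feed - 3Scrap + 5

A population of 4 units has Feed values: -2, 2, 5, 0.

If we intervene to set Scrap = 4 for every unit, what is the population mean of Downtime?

-5.75

do(Scrap=4) breaks Scrap's dependence on Feed. With Scrap=4 fixed, Downtime across the units is -9, -5, -2, -7, mean -5.75.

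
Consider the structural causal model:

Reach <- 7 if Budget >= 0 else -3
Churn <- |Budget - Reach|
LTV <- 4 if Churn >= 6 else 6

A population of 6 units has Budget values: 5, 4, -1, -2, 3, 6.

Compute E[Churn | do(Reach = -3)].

5.5

Every unit gets Reach=-3 under the intervention. Churn values become 8, 7, 2, 1, 6, 9; E[Churn|do(Reach=-3)] = 5.5.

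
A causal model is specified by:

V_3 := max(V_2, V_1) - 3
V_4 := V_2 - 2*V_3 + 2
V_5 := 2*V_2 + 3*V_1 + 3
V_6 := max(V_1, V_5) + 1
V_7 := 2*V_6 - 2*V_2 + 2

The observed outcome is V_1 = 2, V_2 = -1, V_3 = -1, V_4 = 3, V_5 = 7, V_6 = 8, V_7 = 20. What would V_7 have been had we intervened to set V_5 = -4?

Under do(V_5=-4), the mechanism V_5 := 2*V_2 + 3*V_1 + 3 is discarded; V_5 is fixed at -4.
V_6 = max(V_1, V_5) + 1  [with V_1=2, V_5=-4]  = 3
V_7 = 2*V_6 - 2*V_2 + 2  [with V_6=3, V_2=-1]  = 10

10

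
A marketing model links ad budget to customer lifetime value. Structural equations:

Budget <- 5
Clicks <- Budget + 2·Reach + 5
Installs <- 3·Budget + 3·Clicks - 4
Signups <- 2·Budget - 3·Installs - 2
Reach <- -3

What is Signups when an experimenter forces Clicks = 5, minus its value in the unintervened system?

-9

do(Clicks=5) replaces the equation Clicks <- Budget + 2·Reach + 5 with the constant Clicks = 5.
Installs = 3·Budget + 3·Clicks - 4  [with Budget=5, Clicks=5]  = 26
Signups = 2·Budget - 3·Installs - 2  [with Budget=5, Installs=26]  = -70
Without intervention: Clicks = Budget + 2·Reach + 5  [with Budget=5, Reach=-3]  = 4; Installs = 3·Budget + 3·Clicks - 4  [with Budget=5, Clicks=4]  = 23; Signups = 2·Budget - 3·Installs - 2  [with Budget=5, Installs=23]  = -61.
Change = -70 − (-61) = -9.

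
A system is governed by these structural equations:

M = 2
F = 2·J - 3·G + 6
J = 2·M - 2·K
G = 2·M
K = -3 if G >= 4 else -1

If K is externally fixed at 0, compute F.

2

do(K=0) replaces the equation K = -3 if G >= 4 else -1 with the constant K = 0.
G = 2·M  [with M=2]  = 4
J = 2·M - 2·K  [with M=2, K=0]  = 4
F = 2·J - 3·G + 6  [with J=4, G=4]  = 2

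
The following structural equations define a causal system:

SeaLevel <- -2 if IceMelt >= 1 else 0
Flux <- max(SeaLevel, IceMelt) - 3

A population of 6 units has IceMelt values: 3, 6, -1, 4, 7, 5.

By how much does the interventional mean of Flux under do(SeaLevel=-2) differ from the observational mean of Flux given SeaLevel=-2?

do(SeaLevel=-2) breaks SeaLevel's dependence on IceMelt. With SeaLevel=-2 fixed, Flux across the units is 0, 3, -4, 1, 4, 2, mean 1.
E[Flux|SeaLevel=-2] averages over only the 5 units with SeaLevel=-2 (IceMelt = 3, 6, 4, 7, 5): Flux = 0, 3, 1, 4, 2, mean 2.
Difference = 1 − 2 = -1.

-1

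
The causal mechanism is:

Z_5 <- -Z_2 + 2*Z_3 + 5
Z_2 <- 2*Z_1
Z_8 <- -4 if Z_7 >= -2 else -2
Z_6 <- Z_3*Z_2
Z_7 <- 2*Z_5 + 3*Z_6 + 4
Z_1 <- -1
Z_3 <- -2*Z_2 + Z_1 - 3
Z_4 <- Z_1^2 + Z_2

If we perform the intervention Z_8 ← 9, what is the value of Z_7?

18

Intervening sets Z_8 = 9 and removes its equation (Z_8 <- -4 if Z_7 >= -2 else -2).
Since Z_7 is not a descendant of the intervened variable, it is unaffected.
Z_2 = 2*Z_1  [with Z_1=-1]  = -2
Z_3 = -2*Z_2 + Z_1 - 3  [with Z_2=-2, Z_1=-1]  = 0
Z_5 = -Z_2 + 2*Z_3 + 5  [with Z_2=-2, Z_3=0]  = 7
Z_6 = Z_3*Z_2  [with Z_3=0, Z_2=-2]  = 0
Z_7 = 2*Z_5 + 3*Z_6 + 4  [with Z_5=7, Z_6=0]  = 18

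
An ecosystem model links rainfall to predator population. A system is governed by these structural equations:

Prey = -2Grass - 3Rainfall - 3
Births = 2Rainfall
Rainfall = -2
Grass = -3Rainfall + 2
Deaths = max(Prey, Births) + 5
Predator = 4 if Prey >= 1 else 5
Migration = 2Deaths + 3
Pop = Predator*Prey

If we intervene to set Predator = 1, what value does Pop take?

-13

do(Predator=1) replaces the equation Predator = 4 if Prey >= 1 else 5 with the constant Predator = 1.
Grass = -3Rainfall + 2  [with Rainfall=-2]  = 8
Prey = -2Grass - 3Rainfall - 3  [with Grass=8, Rainfall=-2]  = -13
Pop = Predator*Prey  [with Predator=1, Prey=-13]  = -13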